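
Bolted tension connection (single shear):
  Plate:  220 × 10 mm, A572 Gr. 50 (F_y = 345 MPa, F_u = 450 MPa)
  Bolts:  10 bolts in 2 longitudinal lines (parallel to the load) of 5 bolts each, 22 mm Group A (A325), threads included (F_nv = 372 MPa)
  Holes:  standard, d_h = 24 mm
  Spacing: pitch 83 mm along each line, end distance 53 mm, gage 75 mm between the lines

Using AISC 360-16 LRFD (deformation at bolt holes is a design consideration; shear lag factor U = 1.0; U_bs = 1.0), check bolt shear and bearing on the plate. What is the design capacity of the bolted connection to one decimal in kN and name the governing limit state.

Bolt shear: A_b = π(22)²/4 = 380.13 mm². φR_n = 0.75 × 372 × 380.13 × 10 × 1 = 1060.6 kN.
Bearing (10 mm plate, F_u = 450 MPa): end bolts L_c = 53 − 24/2 = 41, R_n = min(1.2×41×10×450, 2.4×22×10×450) = 221.4 kN/bolt; interior L_c = 83 − 24 = 59, R_n = 237.6 kN/bolt. φR_n = 0.75 × (2×221.4 + 8×237.6) = 1757.7 kN.
Governing: min(1060.6, 1757.7) = 1060.6 kN → bolt shear.

1060.6 kN (bolt shear governs)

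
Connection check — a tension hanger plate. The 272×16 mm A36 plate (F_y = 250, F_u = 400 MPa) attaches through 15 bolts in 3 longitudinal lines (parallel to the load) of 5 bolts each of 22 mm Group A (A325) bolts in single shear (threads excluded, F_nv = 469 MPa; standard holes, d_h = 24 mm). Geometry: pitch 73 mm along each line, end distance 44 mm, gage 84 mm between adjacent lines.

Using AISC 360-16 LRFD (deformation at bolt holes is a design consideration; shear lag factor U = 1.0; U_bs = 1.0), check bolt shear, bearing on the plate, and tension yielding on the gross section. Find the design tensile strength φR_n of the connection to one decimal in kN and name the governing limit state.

Bolt shear: A_b = π(22)²/4 = 380.13 mm². φR_n = 0.75 × 469 × 380.13 × 15 × 1 = 2005.7 kN.
Bearing (16 mm plate, F_u = 400 MPa): end bolts L_c = 44 − 24/2 = 32, R_n = min(1.2×32×16×400, 2.4×22×16×400) = 245.76 kN/bolt; interior L_c = 73 − 24 = 49, R_n = 337.92 kN/bolt. φR_n = 0.75 × (3×245.76 + 12×337.92) = 3594.2 kN.
Tension yield (gross): A_g = 272×16 = 4352 mm². φR_n = 0.90 × 250 × 4352 = 979.2 kN.
Governing: min(2005.7, 3594.2, 979.2) = 979.2 kN → gross-section yield.

979.2 kN (gross-section yield governs)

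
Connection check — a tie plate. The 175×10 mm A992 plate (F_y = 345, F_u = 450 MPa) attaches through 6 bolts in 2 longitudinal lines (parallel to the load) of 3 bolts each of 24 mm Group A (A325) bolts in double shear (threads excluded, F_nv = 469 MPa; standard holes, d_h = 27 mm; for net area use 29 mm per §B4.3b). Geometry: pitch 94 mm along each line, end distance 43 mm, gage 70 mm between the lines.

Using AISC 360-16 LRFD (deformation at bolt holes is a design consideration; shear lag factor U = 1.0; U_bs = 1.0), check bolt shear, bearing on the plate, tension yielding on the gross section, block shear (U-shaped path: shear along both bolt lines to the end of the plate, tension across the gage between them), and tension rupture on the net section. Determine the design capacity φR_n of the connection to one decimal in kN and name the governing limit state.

394.9 kN (net-section rupture governs)

Bolt shear: A_b = π(24)²/4 = 452.39 mm². φR_n = 0.75 × 469 × 452.39 × 6 × 2 = 1909.5 kN.
Bearing (10 mm plate, F_u = 450 MPa): end bolts L_c = 43 − 27/2 = 29.5, R_n = min(1.2×29.5×10×450, 2.4×24×10×450) = 159.3 kN/bolt; interior L_c = 94 − 27 = 67, R_n = 259.2 kN/bolt. φR_n = 0.75 × (2×159.3 + 4×259.2) = 1016.6 kN.
Tension yield (gross): A_g = 175×10 = 1750 mm². φR_n = 0.90 × 345 × 1750 = 543.4 kN.
Block shear: shear path 2×[43+2×94] = 2×231 mm, A_gv = 4620, A_nv = 2×(231 − 2.5×29)×10 = 3170 mm²; tension across gage: (70 − 1×29)×10 = 410 mm². R_n = min(0.6×450×3170, 0.6×345×4620) + 1.0×450×410 = min(855.9, 956.34) + 184.5 = 1040.4 kN. φR_n = 0.75 × 1040.4 = 780.3 kN.
Tension rupture (net): A_n = (175 − 2×29)×10 = 1170 mm² (U = 1.0, A_e = A_n). φR_n = 0.75 × 450 × 1170 = 394.9 kN.
Governing: min(1909.5, 1016.6, 543.4, 780.3, 394.9) = 394.9 kN → net-section rupture.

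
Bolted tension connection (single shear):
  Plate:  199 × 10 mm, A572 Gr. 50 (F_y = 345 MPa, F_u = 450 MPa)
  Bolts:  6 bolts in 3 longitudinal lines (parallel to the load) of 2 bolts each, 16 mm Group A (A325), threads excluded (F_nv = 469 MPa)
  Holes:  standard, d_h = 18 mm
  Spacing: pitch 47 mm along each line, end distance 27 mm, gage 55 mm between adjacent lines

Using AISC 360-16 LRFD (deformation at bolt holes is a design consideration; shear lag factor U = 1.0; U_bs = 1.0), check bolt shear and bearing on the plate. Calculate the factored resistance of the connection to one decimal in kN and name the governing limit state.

424.3 kN (bolt shear governs)

Bolt shear: A_b = π(16)²/4 = 201.06 mm². φR_n = 0.75 × 469 × 201.06 × 6 × 1 = 424.3 kN.
Bearing (10 mm plate, F_u = 450 MPa): end bolts L_c = 27 − 18/2 = 18, R_n = min(1.2×18×10×450, 2.4×16×10×450) = 97.2 kN/bolt; interior L_c = 47 − 18 = 29, R_n = 156.6 kN/bolt. φR_n = 0.75 × (3×97.2 + 3×156.6) = 571.1 kN.
Governing: min(424.3, 571.1) = 424.3 kN → bolt shear.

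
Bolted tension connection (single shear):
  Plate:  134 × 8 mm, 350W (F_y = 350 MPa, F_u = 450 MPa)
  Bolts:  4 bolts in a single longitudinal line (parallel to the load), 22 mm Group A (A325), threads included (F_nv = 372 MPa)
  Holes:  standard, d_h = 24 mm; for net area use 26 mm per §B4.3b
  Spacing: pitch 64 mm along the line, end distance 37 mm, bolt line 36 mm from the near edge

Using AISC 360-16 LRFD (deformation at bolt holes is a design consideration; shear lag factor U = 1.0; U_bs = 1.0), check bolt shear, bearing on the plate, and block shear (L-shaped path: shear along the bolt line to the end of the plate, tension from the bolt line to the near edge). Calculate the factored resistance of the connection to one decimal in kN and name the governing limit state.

Bolt shear: A_b = π(22)²/4 = 380.13 mm². φR_n = 0.75 × 372 × 380.13 × 4 × 1 = 424.2 kN.
Bearing (8 mm plate, F_u = 450 MPa): end bolts L_c = 37 − 24/2 = 25, R_n = min(1.2×25×8×450, 2.4×22×8×450) = 108 kN/bolt; interior L_c = 64 − 24 = 40, R_n = 172.8 kN/bolt. φR_n = 0.75 × (1×108 + 3×172.8) = 469.8 kN.
Block shear: shear path 1×[37+3×64] = 1×229 mm, A_gv = 1832, A_nv = 1×(229 − 3.5×26)×8 = 1104 mm²; tension to near edge: (36 − 0.5×26)×8 = 184 mm². R_n = min(0.6×450×1104, 0.6×350×1832) + 1.0×450×184 = min(298.08, 384.72) + 82.8 = 380.88 kN. φR_n = 0.75 × 380.88 = 285.7 kN.
Governing: min(424.2, 469.8, 285.7) = 285.7 kN → block shear.

285.7 kN (block shear governs)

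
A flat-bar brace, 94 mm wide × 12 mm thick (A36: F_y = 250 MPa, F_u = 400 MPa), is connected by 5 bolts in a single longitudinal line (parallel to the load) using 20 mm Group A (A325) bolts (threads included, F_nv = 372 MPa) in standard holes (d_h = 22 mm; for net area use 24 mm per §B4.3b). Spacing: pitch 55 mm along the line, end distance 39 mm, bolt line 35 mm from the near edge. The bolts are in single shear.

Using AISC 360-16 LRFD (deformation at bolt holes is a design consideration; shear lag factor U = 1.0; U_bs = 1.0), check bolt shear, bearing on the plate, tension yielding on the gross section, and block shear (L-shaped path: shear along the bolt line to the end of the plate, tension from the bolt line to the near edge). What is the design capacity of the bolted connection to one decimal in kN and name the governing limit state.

Bolt shear: A_b = π(20)²/4 = 314.16 mm². φR_n = 0.75 × 372 × 314.16 × 5 × 1 = 438.3 kN.
Bearing (12 mm plate, F_u = 400 MPa): end bolts L_c = 39 − 22/2 = 28, R_n = min(1.2×28×12×400, 2.4×20×12×400) = 161.28 kN/bolt; interior L_c = 55 − 22 = 33, R_n = 190.08 kN/bolt. φR_n = 0.75 × (1×161.28 + 4×190.08) = 691.2 kN.
Tension yield (gross): A_g = 94×12 = 1128 mm². φR_n = 0.90 × 250 × 1128 = 253.8 kN.
Block shear: shear path 1×[39+4×55] = 1×259 mm, A_gv = 3108, A_nv = 1×(259 − 4.5×24)×12 = 1812 mm²; tension to near edge: (35 − 0.5×24)×12 = 276 mm². R_n = min(0.6×400×1812, 0.6×250×3108) + 1.0×400×276 = min(434.88, 466.2) + 110.4 = 545.28 kN. φR_n = 0.75 × 545.28 = 409.0 kN.
Governing: min(438.3, 691.2, 253.8, 409.0) = 253.8 kN → gross-section yield.

253.8 kN (gross-section yield governs)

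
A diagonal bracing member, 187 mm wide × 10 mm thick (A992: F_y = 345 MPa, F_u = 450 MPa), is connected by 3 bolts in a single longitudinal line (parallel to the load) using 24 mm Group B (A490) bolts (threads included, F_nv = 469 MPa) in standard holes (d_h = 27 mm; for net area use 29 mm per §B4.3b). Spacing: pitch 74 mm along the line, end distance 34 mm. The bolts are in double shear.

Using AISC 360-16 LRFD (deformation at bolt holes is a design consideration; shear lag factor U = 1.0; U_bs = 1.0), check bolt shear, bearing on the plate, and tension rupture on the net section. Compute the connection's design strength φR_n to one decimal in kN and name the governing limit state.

Bolt shear: A_b = π(24)²/4 = 452.39 mm². φR_n = 0.75 × 469 × 452.39 × 3 × 2 = 954.8 kN.
Bearing (10 mm plate, F_u = 450 MPa): end bolts L_c = 34 − 27/2 = 20.5, R_n = min(1.2×20.5×10×450, 2.4×24×10×450) = 110.7 kN/bolt; interior L_c = 74 − 27 = 47, R_n = 253.8 kN/bolt. φR_n = 0.75 × (1×110.7 + 2×253.8) = 463.7 kN.
Tension rupture (net): A_n = (187 − 1×29)×10 = 1580 mm² (U = 1.0, A_e = A_n). φR_n = 0.75 × 450 × 1580 = 533.3 kN.
Governing: min(954.8, 463.7, 533.3) = 463.7 kN → bearing.

463.7 kN (bearing governs)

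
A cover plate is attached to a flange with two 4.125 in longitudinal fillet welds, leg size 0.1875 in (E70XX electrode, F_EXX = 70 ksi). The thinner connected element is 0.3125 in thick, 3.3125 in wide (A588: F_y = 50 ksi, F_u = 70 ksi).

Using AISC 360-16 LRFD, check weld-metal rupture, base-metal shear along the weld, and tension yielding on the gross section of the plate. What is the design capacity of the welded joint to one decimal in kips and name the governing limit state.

34.4 kips (weld metal governs)

Weld metal: throat = 0.707×0.1875 = 0.13256 in, L = 2×4.125 = 8.25 in. φR_n = 0.75 × 0.6 × 70 × 0.13256 × 8.25 = 34.4 kips.
Base metal shear (0.3125 in plate): yield φR_n = 1.0×0.6×50×0.3125×8.25 = 77.3 kips; rupture φR_n = 0.75×0.6×70×0.3125×8.25 = 81.2 kips; take 77.3 kips (yield).
Tension yield (gross): A_g = 3.3125×0.3125 = 1.0352 in². φR_n = 0.90 × 50 × 1.0352 = 46.6 kips.
Governing: min(34.4, 77.3, 46.6) = 34.4 kips → weld metal.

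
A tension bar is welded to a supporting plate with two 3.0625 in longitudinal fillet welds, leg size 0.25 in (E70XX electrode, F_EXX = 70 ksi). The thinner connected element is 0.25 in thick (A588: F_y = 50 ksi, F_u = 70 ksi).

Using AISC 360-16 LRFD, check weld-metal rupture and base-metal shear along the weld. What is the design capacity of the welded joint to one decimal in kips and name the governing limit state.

Weld metal: throat = 0.707×0.25 = 0.17675 in, L = 2×3.0625 = 6.125 in. φR_n = 0.75 × 0.6 × 70 × 0.17675 × 6.125 = 34.1 kips.
Base metal shear (0.25 in plate): yield φR_n = 1.0×0.6×50×0.25×6.125 = 45.9 kips; rupture φR_n = 0.75×0.6×70×0.25×6.125 = 48.2 kips; take 45.9 kips (yield).
Governing: min(34.1, 45.9) = 34.1 kips → weld metal.

34.1 kips (weld metal governs)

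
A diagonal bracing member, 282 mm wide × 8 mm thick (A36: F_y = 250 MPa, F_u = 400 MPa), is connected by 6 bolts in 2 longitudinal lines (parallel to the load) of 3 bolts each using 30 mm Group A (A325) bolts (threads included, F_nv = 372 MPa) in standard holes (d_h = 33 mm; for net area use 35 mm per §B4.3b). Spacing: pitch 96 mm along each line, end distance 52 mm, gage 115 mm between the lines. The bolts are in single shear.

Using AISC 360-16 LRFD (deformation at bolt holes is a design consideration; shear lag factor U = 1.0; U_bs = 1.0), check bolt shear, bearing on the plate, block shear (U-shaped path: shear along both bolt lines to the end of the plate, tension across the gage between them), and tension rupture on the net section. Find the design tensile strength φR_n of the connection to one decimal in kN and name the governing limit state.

508.8 kN (net-section rupture governs)

Bolt shear: A_b = π(30)²/4 = 706.86 mm². φR_n = 0.75 × 372 × 706.86 × 6 × 1 = 1183.3 kN.
Bearing (8 mm plate, F_u = 400 MPa): end bolts L_c = 52 − 33/2 = 35.5, R_n = min(1.2×35.5×8×400, 2.4×30×8×400) = 136.32 kN/bolt; interior L_c = 96 − 33 = 63, R_n = 230.4 kN/bolt. φR_n = 0.75 × (2×136.32 + 4×230.4) = 895.7 kN.
Block shear: shear path 2×[52+2×96] = 2×244 mm, A_gv = 3904, A_nv = 2×(244 − 2.5×35)×8 = 2504 mm²; tension across gage: (115 − 1×35)×8 = 640 mm². R_n = min(0.6×400×2504, 0.6×250×3904) + 1.0×400×640 = min(600.96, 585.6) + 256 = 841.6 kN. φR_n = 0.75 × 841.6 = 631.2 kN.
Tension rupture (net): A_n = (282 − 2×35)×8 = 1696 mm² (U = 1.0, A_e = A_n). φR_n = 0.75 × 400 × 1696 = 508.8 kN.
Governing: min(1183.3, 895.7, 631.2, 508.8) = 508.8 kN → net-section rupture.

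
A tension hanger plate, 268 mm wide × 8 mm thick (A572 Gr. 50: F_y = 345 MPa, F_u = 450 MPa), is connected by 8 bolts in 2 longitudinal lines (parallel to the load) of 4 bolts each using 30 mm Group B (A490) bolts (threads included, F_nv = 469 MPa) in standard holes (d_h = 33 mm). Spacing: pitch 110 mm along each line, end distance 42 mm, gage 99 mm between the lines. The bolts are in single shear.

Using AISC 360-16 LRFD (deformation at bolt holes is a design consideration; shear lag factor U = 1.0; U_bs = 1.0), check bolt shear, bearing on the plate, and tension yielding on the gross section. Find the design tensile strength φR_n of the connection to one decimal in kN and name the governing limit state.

665.7 kN (gross-section yield governs)

Bolt shear: A_b = π(30)²/4 = 706.86 mm². φR_n = 0.75 × 469 × 706.86 × 8 × 1 = 1989.1 kN.
Bearing (8 mm plate, F_u = 450 MPa): end bolts L_c = 42 − 33/2 = 25.5, R_n = min(1.2×25.5×8×450, 2.4×30×8×450) = 110.16 kN/bolt; interior L_c = 110 − 33 = 77, R_n = 259.2 kN/bolt. φR_n = 0.75 × (2×110.16 + 6×259.2) = 1331.6 kN.
Tension yield (gross): A_g = 268×8 = 2144 mm². φR_n = 0.90 × 345 × 2144 = 665.7 kN.
Governing: min(1989.1, 1331.6, 665.7) = 665.7 kN → gross-section yield.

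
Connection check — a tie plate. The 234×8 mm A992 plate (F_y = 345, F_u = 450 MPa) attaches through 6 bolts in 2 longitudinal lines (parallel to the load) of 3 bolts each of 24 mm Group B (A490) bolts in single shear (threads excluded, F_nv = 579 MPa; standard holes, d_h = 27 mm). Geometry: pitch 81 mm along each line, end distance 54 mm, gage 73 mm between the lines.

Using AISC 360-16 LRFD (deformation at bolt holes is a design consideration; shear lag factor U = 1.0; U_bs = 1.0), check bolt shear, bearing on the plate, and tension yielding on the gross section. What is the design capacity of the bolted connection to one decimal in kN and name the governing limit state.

Bolt shear: A_b = π(24)²/4 = 452.39 mm². φR_n = 0.75 × 579 × 452.39 × 6 × 1 = 1178.7 kN.
Bearing (8 mm plate, F_u = 450 MPa): end bolts L_c = 54 − 27/2 = 40.5, R_n = min(1.2×40.5×8×450, 2.4×24×8×450) = 174.96 kN/bolt; interior L_c = 81 − 27 = 54, R_n = 207.36 kN/bolt. φR_n = 0.75 × (2×174.96 + 4×207.36) = 884.5 kN.
Tension yield (gross): A_g = 234×8 = 1872 mm². φR_n = 0.90 × 345 × 1872 = 581.3 kN.
Governing: min(1178.7, 884.5, 581.3) = 581.3 kN → gross-section yield.

581.3 kN (gross-section yield governs)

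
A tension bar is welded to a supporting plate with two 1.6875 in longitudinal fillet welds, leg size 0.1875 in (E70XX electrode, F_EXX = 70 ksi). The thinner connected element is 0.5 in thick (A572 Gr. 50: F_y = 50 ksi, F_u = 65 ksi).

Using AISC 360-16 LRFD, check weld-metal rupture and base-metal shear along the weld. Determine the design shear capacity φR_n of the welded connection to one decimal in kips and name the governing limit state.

Weld metal: throat = 0.707×0.1875 = 0.13256 in, L = 2×1.6875 = 3.375 in. φR_n = 0.75 × 0.6 × 70 × 0.13256 × 3.375 = 14.1 kips.
Base metal shear (0.5 in plate): yield φR_n = 1.0×0.6×50×0.5×3.375 = 50.6 kips; rupture φR_n = 0.75×0.6×65×0.5×3.375 = 49.4 kips; take 49.4 kips (rupture).
Governing: min(14.1, 49.4) = 14.1 kips → weld metal.

14.1 kips (weld metal governs)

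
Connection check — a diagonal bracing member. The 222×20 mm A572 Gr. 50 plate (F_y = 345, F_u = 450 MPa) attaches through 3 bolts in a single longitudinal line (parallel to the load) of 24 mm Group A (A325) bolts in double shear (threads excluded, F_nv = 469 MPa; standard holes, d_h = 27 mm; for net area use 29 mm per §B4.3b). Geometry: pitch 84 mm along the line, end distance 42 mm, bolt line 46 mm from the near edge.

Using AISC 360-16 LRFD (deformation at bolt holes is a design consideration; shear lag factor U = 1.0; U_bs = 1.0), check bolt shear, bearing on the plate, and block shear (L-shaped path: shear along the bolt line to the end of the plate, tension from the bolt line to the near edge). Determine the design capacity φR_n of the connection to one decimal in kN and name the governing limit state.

Bolt shear: A_b = π(24)²/4 = 452.39 mm². φR_n = 0.75 × 469 × 452.39 × 3 × 2 = 954.8 kN.
Bearing (20 mm plate, F_u = 450 MPa): end bolts L_c = 42 − 27/2 = 28.5, R_n = min(1.2×28.5×20×450, 2.4×24×20×450) = 307.8 kN/bolt; interior L_c = 84 − 27 = 57, R_n = 518.4 kN/bolt. φR_n = 0.75 × (1×307.8 + 2×518.4) = 1008.5 kN.
Block shear: shear path 1×[42+2×84] = 1×210 mm, A_gv = 4200, A_nv = 1×(210 − 2.5×29)×20 = 2750 mm²; tension to near edge: (46 − 0.5×29)×20 = 630 mm². R_n = min(0.6×450×2750, 0.6×345×4200) + 1.0×450×630 = min(742.5, 869.4) + 283.5 = 1026 kN. φR_n = 0.75 × 1026 = 769.5 kN.
Governing: min(954.8, 1008.5, 769.5) = 769.5 kN → block shear.

769.5 kN (block shear governs)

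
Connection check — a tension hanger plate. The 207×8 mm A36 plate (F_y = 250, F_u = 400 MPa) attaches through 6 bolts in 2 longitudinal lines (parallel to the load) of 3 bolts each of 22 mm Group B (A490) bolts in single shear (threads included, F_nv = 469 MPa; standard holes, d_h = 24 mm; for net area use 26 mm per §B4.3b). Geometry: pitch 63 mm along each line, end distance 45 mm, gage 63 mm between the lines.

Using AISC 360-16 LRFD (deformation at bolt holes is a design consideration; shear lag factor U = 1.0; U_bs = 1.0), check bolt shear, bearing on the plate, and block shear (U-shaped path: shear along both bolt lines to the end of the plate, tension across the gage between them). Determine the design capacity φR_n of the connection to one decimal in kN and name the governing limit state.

Bolt shear: A_b = π(22)²/4 = 380.13 mm². φR_n = 0.75 × 469 × 380.13 × 6 × 1 = 802.3 kN.
Bearing (8 mm plate, F_u = 400 MPa): end bolts L_c = 45 − 24/2 = 33, R_n = min(1.2×33×8×400, 2.4×22×8×400) = 126.72 kN/bolt; interior L_c = 63 − 24 = 39, R_n = 149.76 kN/bolt. φR_n = 0.75 × (2×126.72 + 4×149.76) = 639.4 kN.
Block shear: shear path 2×[45+2×63] = 2×171 mm, A_gv = 2736, A_nv = 2×(171 − 2.5×26)×8 = 1696 mm²; tension across gage: (63 − 1×26)×8 = 296 mm². R_n = min(0.6×400×1696, 0.6×250×2736) + 1.0×400×296 = min(407.04, 410.4) + 118.4 = 525.44 kN. φR_n = 0.75 × 525.44 = 394.1 kN.
Governing: min(802.3, 639.4, 394.1) = 394.1 kN → block shear.

394.1 kN (block shear governs)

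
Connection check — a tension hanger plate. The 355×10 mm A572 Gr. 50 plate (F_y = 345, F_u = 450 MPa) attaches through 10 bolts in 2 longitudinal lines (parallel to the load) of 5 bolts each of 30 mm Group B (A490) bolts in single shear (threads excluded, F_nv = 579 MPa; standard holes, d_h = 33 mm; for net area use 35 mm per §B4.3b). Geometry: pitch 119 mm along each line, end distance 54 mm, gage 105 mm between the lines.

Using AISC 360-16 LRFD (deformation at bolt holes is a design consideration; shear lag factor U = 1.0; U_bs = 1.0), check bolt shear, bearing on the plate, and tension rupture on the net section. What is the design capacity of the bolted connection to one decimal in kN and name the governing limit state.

961.9 kN (net-section rupture governs)

Bolt shear: A_b = π(30)²/4 = 706.86 mm². φR_n = 0.75 × 579 × 706.86 × 10 × 1 = 3069.5 kN.
Bearing (10 mm plate, F_u = 450 MPa): end bolts L_c = 54 − 33/2 = 37.5, R_n = min(1.2×37.5×10×450, 2.4×30×10×450) = 202.5 kN/bolt; interior L_c = 119 − 33 = 86, R_n = 324 kN/bolt. φR_n = 0.75 × (2×202.5 + 8×324) = 2247.8 kN.
Tension rupture (net): A_n = (355 − 2×35)×10 = 2850 mm² (U = 1.0, A_e = A_n). φR_n = 0.75 × 450 × 2850 = 961.9 kN.
Governing: min(3069.5, 2247.8, 961.9) = 961.9 kN → net-section rupture.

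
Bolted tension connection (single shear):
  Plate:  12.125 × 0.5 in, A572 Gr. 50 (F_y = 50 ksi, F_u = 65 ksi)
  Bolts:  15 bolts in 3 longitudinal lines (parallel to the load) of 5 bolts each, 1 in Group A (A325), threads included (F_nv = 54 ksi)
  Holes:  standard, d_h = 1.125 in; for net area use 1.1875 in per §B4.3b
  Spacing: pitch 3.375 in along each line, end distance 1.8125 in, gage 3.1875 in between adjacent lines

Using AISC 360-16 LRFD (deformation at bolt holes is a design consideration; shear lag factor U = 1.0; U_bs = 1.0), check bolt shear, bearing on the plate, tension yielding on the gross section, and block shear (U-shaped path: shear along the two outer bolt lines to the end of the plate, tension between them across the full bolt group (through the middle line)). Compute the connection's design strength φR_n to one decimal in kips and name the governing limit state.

Bolt shear: A_b = π(1)²/4 = 0.7854 in². φR_n = 0.75 × 54 × 0.7854 × 15 × 1 = 477.1 kips.
Bearing (0.5 in plate, F_u = 65 ksi): end bolts L_c = 1.8125 − 1.125/2 = 1.25, R_n = min(1.2×1.25×0.5×65, 2.4×1×0.5×65) = 48.75 kips/bolt; interior L_c = 3.375 − 1.125 = 2.25, R_n = 78 kips/bolt. φR_n = 0.75 × (3×48.75 + 12×78) = 811.7 kips.
Tension yield (gross): A_g = 12.125×0.5 = 6.0625 in². φR_n = 0.90 × 50 × 6.0625 = 272.8 kips.
Block shear: shear path 2×[1.8125+4×3.375] = 2×15.3125 in, A_gv = 15.313, A_nv = 2×(15.3125 − 4.5×1.1875)×0.5 = 9.9688 in²; tension across gage: (6.375 − 2×1.1875)×0.5 = 2 in². R_n = min(0.6×65×9.9688, 0.6×50×15.313) + 1.0×65×2 = min(388.78, 459.39) + 130 = 518.78 kips. φR_n = 0.75 × 518.78 = 389.1 kips.
Governing: min(477.1, 811.7, 272.8, 389.1) = 272.8 kips → gross-section yield.

272.8 kips (gross-section yield governs)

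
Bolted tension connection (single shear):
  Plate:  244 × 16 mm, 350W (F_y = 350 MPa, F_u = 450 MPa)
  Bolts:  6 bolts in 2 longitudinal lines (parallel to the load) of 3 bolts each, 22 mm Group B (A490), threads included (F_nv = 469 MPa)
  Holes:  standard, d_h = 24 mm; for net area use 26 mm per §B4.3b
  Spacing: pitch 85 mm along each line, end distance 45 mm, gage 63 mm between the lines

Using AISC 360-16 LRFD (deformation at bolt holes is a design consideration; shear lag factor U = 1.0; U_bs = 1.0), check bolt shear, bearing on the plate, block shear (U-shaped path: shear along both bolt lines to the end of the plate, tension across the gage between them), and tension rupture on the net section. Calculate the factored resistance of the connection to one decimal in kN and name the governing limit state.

Bolt shear: A_b = π(22)²/4 = 380.13 mm². φR_n = 0.75 × 469 × 380.13 × 6 × 1 = 802.3 kN.
Bearing (16 mm plate, F_u = 450 MPa): end bolts L_c = 45 − 24/2 = 33, R_n = min(1.2×33×16×450, 2.4×22×16×450) = 285.12 kN/bolt; interior L_c = 85 − 24 = 61, R_n = 380.16 kN/bolt. φR_n = 0.75 × (2×285.12 + 4×380.16) = 1568.2 kN.
Block shear: shear path 2×[45+2×85] = 2×215 mm, A_gv = 6880, A_nv = 2×(215 − 2.5×26)×16 = 4800 mm²; tension across gage: (63 − 1×26)×16 = 592 mm². R_n = min(0.6×450×4800, 0.6×350×6880) + 1.0×450×592 = min(1296, 1444.8) + 266.4 = 1562.4 kN. φR_n = 0.75 × 1562.4 = 1171.8 kN.
Tension rupture (net): A_n = (244 − 2×26)×16 = 3072 mm² (U = 1.0, A_e = A_n). φR_n = 0.75 × 450 × 3072 = 1036.8 kN.
Governing: min(802.3, 1568.2, 1171.8, 1036.8) = 802.3 kN → bolt shear.

802.3 kN (bolt shear governs)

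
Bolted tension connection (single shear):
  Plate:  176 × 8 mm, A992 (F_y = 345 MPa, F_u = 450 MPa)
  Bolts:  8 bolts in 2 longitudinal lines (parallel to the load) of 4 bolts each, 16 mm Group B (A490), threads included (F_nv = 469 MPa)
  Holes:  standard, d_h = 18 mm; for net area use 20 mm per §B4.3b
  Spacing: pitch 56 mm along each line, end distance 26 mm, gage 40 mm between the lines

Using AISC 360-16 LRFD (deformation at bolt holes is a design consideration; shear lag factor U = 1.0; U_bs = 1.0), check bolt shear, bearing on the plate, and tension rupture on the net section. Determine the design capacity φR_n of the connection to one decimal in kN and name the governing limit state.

Bolt shear: A_b = π(16)²/4 = 201.06 mm². φR_n = 0.75 × 469 × 201.06 × 8 × 1 = 565.8 kN.
Bearing (8 mm plate, F_u = 450 MPa): end bolts L_c = 26 − 18/2 = 17, R_n = min(1.2×17×8×450, 2.4×16×8×450) = 73.44 kN/bolt; interior L_c = 56 − 18 = 38, R_n = 138.24 kN/bolt. φR_n = 0.75 × (2×73.44 + 6×138.24) = 732.2 kN.
Tension rupture (net): A_n = (176 − 2×20)×8 = 1088 mm² (U = 1.0, A_e = A_n). φR_n = 0.75 × 450 × 1088 = 367.2 kN.
Governing: min(565.8, 732.2, 367.2) = 367.2 kN → net-section rupture.

367.2 kN (net-section rupture governs)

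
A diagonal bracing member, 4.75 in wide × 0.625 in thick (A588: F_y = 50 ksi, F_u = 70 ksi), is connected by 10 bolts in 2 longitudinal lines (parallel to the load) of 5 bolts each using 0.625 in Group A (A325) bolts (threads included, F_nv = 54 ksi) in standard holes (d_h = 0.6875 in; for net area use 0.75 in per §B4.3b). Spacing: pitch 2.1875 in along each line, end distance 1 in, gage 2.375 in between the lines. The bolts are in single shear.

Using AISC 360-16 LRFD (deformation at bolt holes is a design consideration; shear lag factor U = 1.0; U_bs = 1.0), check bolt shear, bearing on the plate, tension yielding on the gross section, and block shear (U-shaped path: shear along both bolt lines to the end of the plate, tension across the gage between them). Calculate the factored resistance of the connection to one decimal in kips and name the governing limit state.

Bolt shear: A_b = π(0.625)²/4 = 0.3068 in². φR_n = 0.75 × 54 × 0.3068 × 10 × 1 = 124.3 kips.
Bearing (0.625 in plate, F_u = 70 ksi): end bolts L_c = 1 − 0.6875/2 = 0.65625, R_n = min(1.2×0.65625×0.625×70, 2.4×0.625×0.625×70) = 34.453 kips/bolt; interior L_c = 2.1875 − 0.6875 = 1.5, R_n = 65.625 kips/bolt. φR_n = 0.75 × (2×34.453 + 8×65.625) = 445.4 kips.
Tension yield (gross): A_g = 4.75×0.625 = 2.9688 in². φR_n = 0.90 × 50 × 2.9688 = 133.6 kips.
Block shear: shear path 2×[1+4×2.1875] = 2×9.75 in, A_gv = 12.188, A_nv = 2×(9.75 − 4.5×0.75)×0.625 = 7.9688 in²; tension across gage: (2.375 − 1×0.75)×0.625 = 1.0156 in². R_n = min(0.6×70×7.9688, 0.6×50×12.188) + 1.0×70×1.0156 = min(334.69, 365.64) + 71.092 = 405.78 kips. φR_n = 0.75 × 405.78 = 304.3 kips.
Governing: min(124.3, 445.4, 133.6, 304.3) = 124.3 kips → bolt shear.

124.3 kips (bolt shear governs)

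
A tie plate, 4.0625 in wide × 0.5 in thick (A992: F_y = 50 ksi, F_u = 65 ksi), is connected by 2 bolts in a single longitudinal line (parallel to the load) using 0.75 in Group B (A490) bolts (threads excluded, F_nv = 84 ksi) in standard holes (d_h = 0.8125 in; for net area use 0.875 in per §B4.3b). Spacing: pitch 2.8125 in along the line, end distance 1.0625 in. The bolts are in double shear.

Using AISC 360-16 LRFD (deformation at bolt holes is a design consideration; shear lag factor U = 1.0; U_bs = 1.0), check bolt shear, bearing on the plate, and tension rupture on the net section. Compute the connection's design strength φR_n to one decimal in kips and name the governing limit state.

Bolt shear: A_b = π(0.75)²/4 = 0.44179 in². φR_n = 0.75 × 84 × 0.44179 × 2 × 2 = 111.3 kips.
Bearing (0.5 in plate, F_u = 65 ksi): end bolts L_c = 1.0625 − 0.8125/2 = 0.65625, R_n = min(1.2×0.65625×0.5×65, 2.4×0.75×0.5×65) = 25.594 kips/bolt; interior L_c = 2.8125 − 0.8125 = 2, R_n = 58.5 kips/bolt. φR_n = 0.75 × (1×25.594 + 1×58.5) = 63.1 kips.
Tension rupture (net): A_n = (4.0625 − 1×0.875)×0.5 = 1.5938 in² (U = 1.0, A_e = A_n). φR_n = 0.75 × 65 × 1.5938 = 77.7 kips.
Governing: min(111.3, 63.1, 77.7) = 63.1 kips → bearing.

63.1 kips (bearing governs)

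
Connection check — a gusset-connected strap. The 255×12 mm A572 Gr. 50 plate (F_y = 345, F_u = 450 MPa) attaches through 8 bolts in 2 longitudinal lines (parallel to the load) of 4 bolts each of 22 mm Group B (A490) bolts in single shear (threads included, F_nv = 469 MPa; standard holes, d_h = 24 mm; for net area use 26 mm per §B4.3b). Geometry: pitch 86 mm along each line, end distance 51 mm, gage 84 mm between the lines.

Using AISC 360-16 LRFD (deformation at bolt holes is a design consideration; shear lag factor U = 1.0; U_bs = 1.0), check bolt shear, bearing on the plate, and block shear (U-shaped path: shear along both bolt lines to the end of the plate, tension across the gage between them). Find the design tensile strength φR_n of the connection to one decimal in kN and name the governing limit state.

1069.7 kN (bolt shear governs)

Bolt shear: A_b = π(22)²/4 = 380.13 mm². φR_n = 0.75 × 469 × 380.13 × 8 × 1 = 1069.7 kN.
Bearing (12 mm plate, F_u = 450 MPa): end bolts L_c = 51 − 24/2 = 39, R_n = min(1.2×39×12×450, 2.4×22×12×450) = 252.72 kN/bolt; interior L_c = 86 − 24 = 62, R_n = 285.12 kN/bolt. φR_n = 0.75 × (2×252.72 + 6×285.12) = 1662.1 kN.
Block shear: shear path 2×[51+3×86] = 2×309 mm, A_gv = 7416, A_nv = 2×(309 − 3.5×26)×12 = 5232 mm²; tension across gage: (84 − 1×26)×12 = 696 mm². R_n = min(0.6×450×5232, 0.6×345×7416) + 1.0×450×696 = min(1412.6, 1535.1) + 313.2 = 1725.8 kN. φR_n = 0.75 × 1725.8 = 1294.4 kN.
Governing: min(1069.7, 1662.1, 1294.4) = 1069.7 kN → bolt shear.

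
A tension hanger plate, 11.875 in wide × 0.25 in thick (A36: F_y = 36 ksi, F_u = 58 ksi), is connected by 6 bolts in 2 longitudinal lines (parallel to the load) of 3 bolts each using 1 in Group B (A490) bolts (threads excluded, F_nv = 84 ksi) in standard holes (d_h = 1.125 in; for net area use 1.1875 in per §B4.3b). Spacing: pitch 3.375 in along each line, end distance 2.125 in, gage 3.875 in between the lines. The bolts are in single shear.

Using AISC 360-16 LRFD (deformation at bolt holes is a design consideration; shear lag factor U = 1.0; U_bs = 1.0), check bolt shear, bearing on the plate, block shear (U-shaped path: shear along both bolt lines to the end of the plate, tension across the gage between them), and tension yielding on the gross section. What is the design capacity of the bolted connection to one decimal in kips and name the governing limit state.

Bolt shear: A_b = π(1)²/4 = 0.7854 in². φR_n = 0.75 × 84 × 0.7854 × 6 × 1 = 296.9 kips.
Bearing (0.25 in plate, F_u = 58 ksi): end bolts L_c = 2.125 − 1.125/2 = 1.5625, R_n = min(1.2×1.5625×0.25×58, 2.4×1×0.25×58) = 27.188 kips/bolt; interior L_c = 3.375 − 1.125 = 2.25, R_n = 34.8 kips/bolt. φR_n = 0.75 × (2×27.188 + 4×34.8) = 145.2 kips.
Block shear: shear path 2×[2.125+2×3.375] = 2×8.875 in, A_gv = 4.4375, A_nv = 2×(8.875 − 2.5×1.1875)×0.25 = 2.9531 in²; tension across gage: (3.875 − 1×1.1875)×0.25 = 0.67188 in². R_n = min(0.6×58×2.9531, 0.6×36×4.4375) + 1.0×58×0.67188 = min(102.77, 95.85) + 38.969 = 134.82 kips. φR_n = 0.75 × 134.82 = 101.1 kips.
Tension yield (gross): A_g = 11.875×0.25 = 2.9688 in². φR_n = 0.90 × 36 × 2.9688 = 96.2 kips.
Governing: min(296.9, 145.2, 101.1, 96.2) = 96.2 kips → gross-section yield.

96.2 kips (gross-section yield governs)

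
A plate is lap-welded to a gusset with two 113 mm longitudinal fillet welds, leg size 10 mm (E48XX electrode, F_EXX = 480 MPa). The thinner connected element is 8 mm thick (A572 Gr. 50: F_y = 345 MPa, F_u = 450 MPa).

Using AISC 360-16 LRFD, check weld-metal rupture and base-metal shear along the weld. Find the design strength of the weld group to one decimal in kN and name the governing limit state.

Weld metal: throat = 0.707×10 = 7.07 mm, L = 2×113 = 226 mm. φR_n = 0.75 × 0.6 × 480 × 7.07 × 226 = 345.1 kN.
Base metal shear (8 mm plate): yield φR_n = 1.0×0.6×345×8×226 = 374.3 kN; rupture φR_n = 0.75×0.6×450×8×226 = 366.1 kN; take 366.1 kN (rupture).
Governing: min(345.1, 366.1) = 345.1 kN → weld metal.

345.1 kN (weld metal governs)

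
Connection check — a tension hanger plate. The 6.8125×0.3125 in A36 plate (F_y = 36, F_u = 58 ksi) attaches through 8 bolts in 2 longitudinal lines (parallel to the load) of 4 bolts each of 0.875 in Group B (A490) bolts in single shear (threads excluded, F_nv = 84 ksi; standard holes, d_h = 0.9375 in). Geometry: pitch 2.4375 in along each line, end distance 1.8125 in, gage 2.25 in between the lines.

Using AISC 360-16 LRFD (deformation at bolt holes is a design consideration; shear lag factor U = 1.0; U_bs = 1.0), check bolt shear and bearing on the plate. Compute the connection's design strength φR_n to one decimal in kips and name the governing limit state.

190.7 kips (bearing governs)

Bolt shear: A_b = π(0.875)²/4 = 0.60132 in². φR_n = 0.75 × 84 × 0.60132 × 8 × 1 = 303.1 kips.
Bearing (0.3125 in plate, F_u = 58 ksi): end bolts L_c = 1.8125 − 0.9375/2 = 1.34375, R_n = min(1.2×1.34375×0.3125×58, 2.4×0.875×0.3125×58) = 29.227 kips/bolt; interior L_c = 2.4375 − 0.9375 = 1.5, R_n = 32.625 kips/bolt. φR_n = 0.75 × (2×29.227 + 6×32.625) = 190.7 kips.
Governing: min(303.1, 190.7) = 190.7 kips → bearing.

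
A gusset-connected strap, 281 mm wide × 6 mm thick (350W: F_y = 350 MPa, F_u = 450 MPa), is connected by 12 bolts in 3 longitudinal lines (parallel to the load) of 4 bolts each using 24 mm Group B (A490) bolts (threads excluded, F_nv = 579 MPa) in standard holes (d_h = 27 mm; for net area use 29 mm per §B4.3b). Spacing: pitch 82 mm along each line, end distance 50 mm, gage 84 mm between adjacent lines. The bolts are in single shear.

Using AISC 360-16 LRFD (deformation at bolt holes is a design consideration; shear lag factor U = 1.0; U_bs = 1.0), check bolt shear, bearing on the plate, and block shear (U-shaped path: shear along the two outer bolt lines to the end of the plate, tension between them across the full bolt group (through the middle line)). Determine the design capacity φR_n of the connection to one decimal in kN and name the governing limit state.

Bolt shear: A_b = π(24)²/4 = 452.39 mm². φR_n = 0.75 × 579 × 452.39 × 12 × 1 = 2357.4 kN.
Bearing (6 mm plate, F_u = 450 MPa): end bolts L_c = 50 − 27/2 = 36.5, R_n = min(1.2×36.5×6×450, 2.4×24×6×450) = 118.26 kN/bolt; interior L_c = 82 − 27 = 55, R_n = 155.52 kN/bolt. φR_n = 0.75 × (3×118.26 + 9×155.52) = 1315.8 kN.
Block shear: shear path 2×[50+3×82] = 2×296 mm, A_gv = 3552, A_nv = 2×(296 − 3.5×29)×6 = 2334 mm²; tension across gage: (168 − 2×29)×6 = 660 mm². R_n = min(0.6×450×2334, 0.6×350×3552) + 1.0×450×660 = min(630.18, 745.92) + 297 = 927.18 kN. φR_n = 0.75 × 927.18 = 695.4 kN.
Governing: min(2357.4, 1315.8, 695.4) = 695.4 kN → block shear.

695.4 kN (block shear governs)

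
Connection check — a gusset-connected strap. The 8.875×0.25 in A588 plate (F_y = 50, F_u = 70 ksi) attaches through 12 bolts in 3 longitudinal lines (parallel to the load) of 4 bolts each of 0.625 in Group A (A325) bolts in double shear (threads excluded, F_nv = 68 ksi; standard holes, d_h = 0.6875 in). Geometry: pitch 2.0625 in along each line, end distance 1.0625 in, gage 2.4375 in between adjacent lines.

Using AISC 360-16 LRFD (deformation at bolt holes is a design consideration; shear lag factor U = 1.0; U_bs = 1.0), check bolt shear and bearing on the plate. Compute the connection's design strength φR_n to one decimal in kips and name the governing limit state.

Bolt shear: A_b = π(0.625)²/4 = 0.3068 in². φR_n = 0.75 × 68 × 0.3068 × 12 × 2 = 375.5 kips.
Bearing (0.25 in plate, F_u = 70 ksi): end bolts L_c = 1.0625 − 0.6875/2 = 0.71875, R_n = min(1.2×0.71875×0.25×70, 2.4×0.625×0.25×70) = 15.094 kips/bolt; interior L_c = 2.0625 − 0.6875 = 1.375, R_n = 26.25 kips/bolt. φR_n = 0.75 × (3×15.094 + 9×26.25) = 211.1 kips.
Governing: min(375.5, 211.1) = 211.1 kips → bearing.

211.1 kips (bearing governs)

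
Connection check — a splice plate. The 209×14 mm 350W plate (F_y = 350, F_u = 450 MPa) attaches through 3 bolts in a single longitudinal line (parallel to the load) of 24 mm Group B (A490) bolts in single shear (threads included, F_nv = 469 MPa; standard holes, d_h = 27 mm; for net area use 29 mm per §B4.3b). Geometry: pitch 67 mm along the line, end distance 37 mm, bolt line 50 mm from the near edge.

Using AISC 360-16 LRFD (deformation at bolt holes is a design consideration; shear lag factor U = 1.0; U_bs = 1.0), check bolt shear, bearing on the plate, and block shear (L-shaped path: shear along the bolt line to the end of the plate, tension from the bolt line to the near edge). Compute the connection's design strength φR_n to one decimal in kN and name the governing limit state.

447.0 kN (block shear governs)

Bolt shear: A_b = π(24)²/4 = 452.39 mm². φR_n = 0.75 × 469 × 452.39 × 3 × 1 = 477.4 kN.
Bearing (14 mm plate, F_u = 450 MPa): end bolts L_c = 37 − 27/2 = 23.5, R_n = min(1.2×23.5×14×450, 2.4×24×14×450) = 177.66 kN/bolt; interior L_c = 67 − 27 = 40, R_n = 302.4 kN/bolt. φR_n = 0.75 × (1×177.66 + 2×302.4) = 586.8 kN.
Block shear: shear path 1×[37+2×67] = 1×171 mm, A_gv = 2394, A_nv = 1×(171 − 2.5×29)×14 = 1379 mm²; tension to near edge: (50 − 0.5×29)×14 = 497 mm². R_n = min(0.6×450×1379, 0.6×350×2394) + 1.0×450×497 = min(372.33, 502.74) + 223.65 = 595.98 kN. φR_n = 0.75 × 595.98 = 447.0 kN.
Governing: min(477.4, 586.8, 447.0) = 447.0 kN → block shear.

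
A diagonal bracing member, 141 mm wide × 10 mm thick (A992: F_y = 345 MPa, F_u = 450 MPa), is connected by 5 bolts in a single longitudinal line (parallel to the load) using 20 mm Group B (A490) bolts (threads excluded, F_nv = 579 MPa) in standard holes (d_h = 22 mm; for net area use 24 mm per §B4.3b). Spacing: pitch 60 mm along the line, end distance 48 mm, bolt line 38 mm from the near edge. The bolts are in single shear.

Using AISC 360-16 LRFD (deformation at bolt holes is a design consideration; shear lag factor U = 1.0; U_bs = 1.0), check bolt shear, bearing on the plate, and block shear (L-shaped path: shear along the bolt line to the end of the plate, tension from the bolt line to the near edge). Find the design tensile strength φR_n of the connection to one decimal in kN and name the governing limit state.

Bolt shear: A_b = π(20)²/4 = 314.16 mm². φR_n = 0.75 × 579 × 314.16 × 5 × 1 = 682.1 kN.
Bearing (10 mm plate, F_u = 450 MPa): end bolts L_c = 48 − 22/2 = 37, R_n = min(1.2×37×10×450, 2.4×20×10×450) = 199.8 kN/bolt; interior L_c = 60 − 22 = 38, R_n = 205.2 kN/bolt. φR_n = 0.75 × (1×199.8 + 4×205.2) = 765.5 kN.
Block shear: shear path 1×[48+4×60] = 1×288 mm, A_gv = 2880, A_nv = 1×(288 − 4.5×24)×10 = 1800 mm²; tension to near edge: (38 − 0.5×24)×10 = 260 mm². R_n = min(0.6×450×1800, 0.6×345×2880) + 1.0×450×260 = min(486, 596.16) + 117 = 603 kN. φR_n = 0.75 × 603 = 452.3 kN.
Governing: min(682.1, 765.5, 452.3) = 452.3 kN → block shear.

452.3 kN (block shear governs)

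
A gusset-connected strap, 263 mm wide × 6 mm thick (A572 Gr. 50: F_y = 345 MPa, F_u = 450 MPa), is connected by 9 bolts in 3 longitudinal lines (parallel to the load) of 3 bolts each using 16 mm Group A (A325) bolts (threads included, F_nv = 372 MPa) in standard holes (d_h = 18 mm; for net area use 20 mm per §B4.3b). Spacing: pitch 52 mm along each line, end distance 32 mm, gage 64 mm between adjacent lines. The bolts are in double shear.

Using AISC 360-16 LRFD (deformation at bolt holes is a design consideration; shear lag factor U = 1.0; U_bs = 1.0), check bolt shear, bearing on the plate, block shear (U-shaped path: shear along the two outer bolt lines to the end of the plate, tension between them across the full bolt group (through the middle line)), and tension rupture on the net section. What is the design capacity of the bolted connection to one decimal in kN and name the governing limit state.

387.2 kN (block shear governs)

Bolt shear: A_b = π(16)²/4 = 201.06 mm². φR_n = 0.75 × 372 × 201.06 × 9 × 2 = 1009.7 kN.
Bearing (6 mm plate, F_u = 450 MPa): end bolts L_c = 32 − 18/2 = 23, R_n = min(1.2×23×6×450, 2.4×16×6×450) = 74.52 kN/bolt; interior L_c = 52 − 18 = 34, R_n = 103.68 kN/bolt. φR_n = 0.75 × (3×74.52 + 6×103.68) = 634.2 kN.
Block shear: shear path 2×[32+2×52] = 2×136 mm, A_gv = 1632, A_nv = 2×(136 − 2.5×20)×6 = 1032 mm²; tension across gage: (128 − 2×20)×6 = 528 mm². R_n = min(0.6×450×1032, 0.6×345×1632) + 1.0×450×528 = min(278.64, 337.82) + 237.6 = 516.24 kN. φR_n = 0.75 × 516.24 = 387.2 kN.
Tension rupture (net): A_n = (263 − 3×20)×6 = 1218 mm² (U = 1.0, A_e = A_n). φR_n = 0.75 × 450 × 1218 = 411.1 kN.
Governing: min(1009.7, 634.2, 387.2, 411.1) = 387.2 kN → block shear.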